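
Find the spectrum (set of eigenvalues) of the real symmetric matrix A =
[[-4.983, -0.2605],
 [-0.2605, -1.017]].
sigma(A) ≈ {-5, -1}

A is real symmetric, so its spectrum consists of real eigenvalues. Expanding the characteristic polynomial of the displayed matrix gives
  det(λ I - A) = p(λ) = λ^2 + (6)λ + (5).
Solving p(λ) = 0 yields eigenvalues ≈ -5, -1. (A is shown rounded to 4 decimals, so these recover the underlying integer eigenvalues to within that precision.)
Verification: the trace of A = -6 equals the sum of eigenvalues -6, and det(A) ≈ 4.9999 matches the eigenvalue product 5.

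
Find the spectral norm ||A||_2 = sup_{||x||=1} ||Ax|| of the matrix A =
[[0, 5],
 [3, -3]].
||A||_2 = sqrt((43 + sqrt(949))/2) ≈ 6.0748 (= sqrt(largest eigenvalue of A^T A))

||A||_2 = sigma_max(A) = sqrt(lambda_max(A^T A)). Form the symmetric matrix M = A^T A =
[[9, -9],
 [-9, 34]].
Its characteristic polynomial (trace, determinant of M give the coefficients) is
  p(λ) = det(λ I - M) = λ^2 - 43λ + 225.
For λ^2 - 43λ + 225 the discriminant is 949. It is nonnegative but not a perfect square, so the roots are real and irrational: λ = (43 ± sqrt(949))/2 ≈ 36.9029, 6.0971.
So the eigenvalues of A^T A are ≈ 6.0971, 36.9029 (all ≥ 0, as they must be for A^T A). The largest is λ_max = (43 + sqrt(949))/2 ≈ 36.9029, hence ||A||_2 = sqrt(λ_max) = sqrt((43 + sqrt(949))/2) ≈ 6.0748.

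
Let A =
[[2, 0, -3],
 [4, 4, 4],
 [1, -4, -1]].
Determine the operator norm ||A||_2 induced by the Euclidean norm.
||A||_2 ≈ 7.4623 (= sqrt(largest eigenvalue of A^T A))

||A||_2 = sigma_max(A) = sqrt(lambda_max(A^T A)). Form the symmetric matrix M = A^T A =
[[21, 12, 9],
 [12, 32, 20],
 [9, 20, 26]].
Its characteristic polynomial (trace, sum of principal 2x2 minors, determinant of M give the coefficients) is
  p(λ) = det(λ I - M) = λ^3 - 79λ^2 + 1425λ - 7056.
No integer candidate from the rational root theorem (±divisors of 7056) is a root, so the roots are irrational. The cubic discriminant is Δ = 136708317 > 0, so there are three distinct real roots. p(8) = -200 and p(9) = 99 have opposite signs, so a root lies in (8, 9); Newton's method refines it to λ ≈ 8.6272. p(14) = 154 and p(15) = -81 have opposite signs, so a root lies in (14, 15); Newton's method refines it to λ ≈ 14.6876. p(55) = -1281 and p(56) = 616 have opposite signs, so a root lies in (55, 56); Newton's method refines it to λ ≈ 55.6852. Check (Vieta): the three roots sum to 79, matching tr M = 79.
So the eigenvalues of A^T A are ≈ 8.6272, 14.6876, 55.6852 (all ≥ 0, as they must be for A^T A). The largest is λ_max ≈ 55.6852, hence ||A||_2 = sqrt(λ_max) ≈ 7.4623.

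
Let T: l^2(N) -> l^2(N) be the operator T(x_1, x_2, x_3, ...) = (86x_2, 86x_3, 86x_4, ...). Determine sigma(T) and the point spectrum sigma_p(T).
sigma(T) = closed disk {z in C : |z| ≤ 86}; sigma_p(T) = open disk {z in C : |z| < 86}

Note T = 86·V where V is the unit left shift (V x)_k = x_{k+1}; so sigma(T) = 86·sigma(V) and ||T|| = 86||V||. ||T x||^2 = 7396sum_{k≥2} |x_k|^2 ≤ 7396||x||^2, with equality on {x : x_1 = 0}, so ||T|| = 86. For any lambda with |lambda| < 86, set r = lambda/86 (|r| < 1); the vector x = (1, r, r^2, ...) is in l^2 and satisfies T x = 86(r, r^2, ...) = lambda x, so lambda is an eigenvalue. On the boundary |lambda| = 86 the geometric series diverges, so no l^2 eigenvector exists, but these lambda lie in the approximate point spectrum. Hence sigma(T) is the closed disk of radius 86 and sigma_p(T) is the open disk.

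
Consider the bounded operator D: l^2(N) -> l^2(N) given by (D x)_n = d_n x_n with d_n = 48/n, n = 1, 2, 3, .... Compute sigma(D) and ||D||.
sigma(D) = {48/n : n ≥ 1} ∪ {0}; ||D|| = 48

A bounded diagonal operator on l^2 with diagonal entries d_n has spectrum equal to the closure of {d_n : n ≥ 1}: every d_n is an eigenvalue (with eigenvector e_n), so {d_n} ⊂ sigma(D); the spectrum is closed, so its closure is too; and for lambda not in the closure, (D - lambda I) has bounded inverse (the diagonal entries 1/(d_n - lambda) are bounded). For our sequence d_n = 48/n, n = 1, 2, 3, ...:
  - {d_n} = {48/n : n ≥ 1}; the only limit point is 0
  - closure = {48/n : n ≥ 1} ∪ {0}
For the norm: a diagonal operator has ||D|| = sup_n |d_n|. Here d_n = 48/n is positive and decreasing, so sup_n |d_n| = d_1 = 48. So ||D|| = 48.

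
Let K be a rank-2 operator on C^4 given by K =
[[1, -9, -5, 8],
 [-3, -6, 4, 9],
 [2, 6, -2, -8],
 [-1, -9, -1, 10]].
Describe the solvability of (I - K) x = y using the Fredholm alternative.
(I - K) is invertible (det(I - K) = -28 ≠ 0), so for every y in C^4 the equation (I - K) x = y has a unique solution.

K has rank 2 and factors as K = U V^T = u1 v1^T + u2 v2^T with u1 = (-3, -2, 2, -3), v1 = (0, 3, 1, -3), u2 = (1, -3, 2, -1), v2 = (1, 0, -2, -1) (multiplying out reproduces the displayed K). The nonzero eigenvalues of U V^T coincide with those of the 2 x 2 matrix G = V^T U = [[v1·u1, v1·u2], [v2·u1, v2·u2]] = [[5, -4], [-4, -2]], and by the Sylvester determinant identity det(I_4 - U V^T) = det(I_2 - V^T U) = det([[-4, 4], [4, 3]]) = (-4)(3) - (4)(4) = -28. (Direct check: I - K =
[[0, 9, 5, -8],
 [3, 7, -4, -9],
 [-2, -6, 3, 8],
 [1, 9, 1, -9]]
has determinant -28.) The finite-dimensional Fredholm alternative says: either (I - K) is invertible, or ker(I - K) ≠ {0} and then range(I - K) = ker((I - K)^*)^⊥, with dim ker(I - K) = dim ker((I - K)^*). Since det(I - K) ≠ 0, 1 is not an eigenvalue of K and ker(I - K) = {0}, so we are in the first case: for every y there is a unique x = (I - K)^(-1) y. (Explicitly, by the Woodbury identity, (I - U V^T)^(-1) = I + U (I_2 - G)^(-1) V^T.)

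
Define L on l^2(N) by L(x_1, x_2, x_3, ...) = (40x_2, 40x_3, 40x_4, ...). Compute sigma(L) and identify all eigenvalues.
sigma(L) = closed disk {z in C : |z| ≤ 40}; sigma_p(L) = open disk {z in C : |z| < 40}

Note L = 40·V where V is the unit left shift (V x)_k = x_{k+1}; so sigma(L) = 40·sigma(V) and ||L|| = 40||V||. ||L x||^2 = 1600sum_{k≥2} |x_k|^2 ≤ 1600||x||^2, with equality on {x : x_1 = 0}, so ||L|| = 40. For any lambda with |lambda| < 40, set r = lambda/40 (|r| < 1); the vector x = (1, r, r^2, ...) is in l^2 and satisfies L x = 40(r, r^2, ...) = lambda x, so lambda is an eigenvalue. On the boundary |lambda| = 40 the geometric series diverges, so no l^2 eigenvector exists, but these lambda lie in the approximate point spectrum. Hence sigma(L) is the closed disk of radius 40 and sigma_p(L) is the open disk.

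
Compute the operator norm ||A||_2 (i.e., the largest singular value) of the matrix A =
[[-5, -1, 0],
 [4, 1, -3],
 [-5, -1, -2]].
||A||_2 ≈ 8.3099 (= sqrt(largest eigenvalue of A^T A))

||A||_2 = sigma_max(A) = sqrt(lambda_max(A^T A)). Form the symmetric matrix M = A^T A =
[[66, 14, -2],
 [14, 3, -1],
 [-2, -1, 13]].
Its characteristic polynomial (trace, sum of principal 2x2 minors, determinant of M give the coefficients) is
  p(λ) = det(λ I - M) = λ^3 - 82λ^2 + 894λ - 4.
No integer candidate from the rational root theorem (±divisors of 4) is a root, so the roots are irrational. The cubic discriminant is Δ = 2512450784 > 0, so there are three distinct real roots. p(0) = -4 and p(1) = 809 have opposite signs, so a root lies in (0, 1); Newton's method refines it to λ ≈ 0.0045. p(12) = 644 and p(13) = -43 have opposite signs, so a root lies in (12, 13); Newton's method refines it to λ ≈ 12.941. p(69) = -211 and p(70) = 3776 have opposite signs, so a root lies in (69, 70); Newton's method refines it to λ ≈ 69.0546. Check (Vieta): the three roots sum to 82, matching tr M = 82.
So the eigenvalues of A^T A are ≈ 0.0045, 12.941, 69.0546 (all ≥ 0, as they must be for A^T A). The largest is λ_max ≈ 69.0546, hence ||A||_2 = sqrt(λ_max) ≈ 8.3099.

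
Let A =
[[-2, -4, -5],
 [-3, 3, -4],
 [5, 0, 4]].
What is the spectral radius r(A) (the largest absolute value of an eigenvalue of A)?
r(A) ≈ 5.652

The eigenvalues of A are the roots of its characteristic polynomial. With M = A (coefficients from the trace, the sum of principal 2x2 minors, and det A):
  p(λ) = det(λ I - M) = λ^3 - 5λ^2 + 11λ - 83.
No integer candidate from the rational root theorem (±divisors of 83) is a root, so the roots are irrational. The cubic discriminant is Δ = -147632 < 0, so there is one real root and a complex-conjugate pair. p(5) = -28 and p(6) = 19 have opposite signs, so a root lies in (5, 6); Newton's method refines it to λ ≈ 5.652. Dividing out (λ - (5.652)) leaves approximately λ^2 + 0.652λ + 14.6851. For λ^2 + 0.652λ + 14.6851 the discriminant is -58.3152. It is negative, so the remaining roots are the complex-conjugate pair λ ≈ -0.326 ± 3.8182i. Their product equals the constant term, so |λ|^2 ≈ 14.6851 and |λ| ≈ 3.8321.
Thus the eigenvalues (to 4 decimals) are 5.652 (modulus 5.652); -0.326 ± 3.8182i (modulus 3.8321). The spectral radius is the largest modulus: r(A) ≈ 5.652. (Cross-check: r(A) ≤ ||A||_2 ≈ 9.5416; equality holds whenever A is normal, though it can also hold for some non-normal A.)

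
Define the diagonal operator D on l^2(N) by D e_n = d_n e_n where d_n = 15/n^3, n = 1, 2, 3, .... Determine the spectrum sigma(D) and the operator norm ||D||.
sigma(D) = {15/n^3 : n ≥ 1} ∪ {0}; ||D|| = 15

A bounded diagonal operator on l^2 with diagonal entries d_n has spectrum equal to the closure of {d_n : n ≥ 1}: every d_n is an eigenvalue (with eigenvector e_n), so {d_n} ⊂ sigma(D); the spectrum is closed, so its closure is too; and for lambda not in the closure, (D - lambda I) has bounded inverse (the diagonal entries 1/(d_n - lambda) are bounded). For our sequence d_n = 15/n^3, n = 1, 2, 3, ...:
  - {d_n} = {15/n^3 : n ≥ 1}; the only limit point is 0
  - closure = {15/n^3 : n ≥ 1} ∪ {0}
For the norm: a diagonal operator has ||D|| = sup_n |d_n|. Here d_n = 15/n^3 is positive and decreasing, so sup_n |d_n| = d_1 = 15. So ||D|| = 15.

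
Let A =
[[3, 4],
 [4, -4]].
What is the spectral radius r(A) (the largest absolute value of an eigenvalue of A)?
r(A) = (1 + sqrt(113))/2 ≈ 5.8151

The eigenvalues of A are the roots of its characteristic polynomial. With M = A (coefficients from the trace and determinant):
  p(λ) = det(λ I - M) = λ^2 + λ - 28.
For λ^2 + λ - 28 the discriminant is 113. It is nonnegative but not a perfect square, so the roots are real and irrational: λ = (-1 ± sqrt(113))/2 ≈ 4.8151, -5.8151.
Thus the eigenvalues (to 4 decimals) are 4.8151 (modulus 4.8151); -5.8151 (modulus 5.8151). The spectral radius is the largest modulus: r(A) = (1 + sqrt(113))/2 ≈ 5.8151. (Cross-check: r(A) ≤ ||A||_2 ≈ 5.8151; equality holds whenever A is normal, though it can also hold for some non-normal A.)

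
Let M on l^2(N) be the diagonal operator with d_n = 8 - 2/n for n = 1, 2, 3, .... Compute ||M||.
||M|| = 8

For a diagonal operator on l^2 with entries d_n, ||M|| = sup_n |d_n|. Here d_1 = 6, d_2 = 7, ..., and d_n = 8 - 2/n increases monotonically toward 8. All terms lie in [6, 8), so |d_n| = d_n and the supremum is the limit 8, which is not attained by any individual d_n. Hence ||M|| = 8.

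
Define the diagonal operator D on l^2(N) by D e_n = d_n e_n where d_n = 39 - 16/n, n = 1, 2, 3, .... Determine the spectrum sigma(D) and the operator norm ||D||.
sigma(D) = {39 - 16/n : n ≥ 1} ∪ {39}; ||D|| = 39

A bounded diagonal operator on l^2 with diagonal entries d_n has spectrum equal to the closure of {d_n : n ≥ 1}: every d_n is an eigenvalue (with eigenvector e_n), so {d_n} ⊂ sigma(D); the spectrum is closed, so its closure is too; and for lambda not in the closure, (D - lambda I) has bounded inverse (the diagonal entries 1/(d_n - lambda) are bounded). For our sequence d_n = 39 - 16/n, n = 1, 2, 3, ...:
  - {d_n} = {39 - 16/n : n ≥ 1}; the only limit point is 39
  - closure = {39 - 16/n : n ≥ 1} ∪ {39}
For the norm: a diagonal operator has ||D|| = sup_n |d_n|. Here d_n = 39 - 16/n increases monotonically from d_1 = 23 toward 39, with all terms in [23, 39); so sup_n |d_n| = 39 (the supremum is the limit, not attained). So ||D|| = 39.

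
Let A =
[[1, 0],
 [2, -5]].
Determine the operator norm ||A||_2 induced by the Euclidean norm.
||A||_2 = sqrt((30 + sqrt(800))/2) ≈ 5.3983 (= sqrt(largest eigenvalue of A^T A))

||A||_2 = sigma_max(A) = sqrt(lambda_max(A^T A)). Form the symmetric matrix M = A^T A =
[[5, -10],
 [-10, 25]].
Its characteristic polynomial (trace, determinant of M give the coefficients) is
  p(λ) = det(λ I - M) = λ^2 - 30λ + 25.
For λ^2 - 30λ + 25 the discriminant is 800. It is nonnegative but not a perfect square, so the roots are real and irrational: λ = (30 ± sqrt(800))/2 ≈ 29.1421, 0.8579.
So the eigenvalues of A^T A are ≈ 0.8579, 29.1421 (all ≥ 0, as they must be for A^T A). The largest is λ_max = (30 + sqrt(800))/2 ≈ 29.1421, hence ||A||_2 = sqrt(λ_max) = sqrt((30 + sqrt(800))/2) ≈ 5.3983.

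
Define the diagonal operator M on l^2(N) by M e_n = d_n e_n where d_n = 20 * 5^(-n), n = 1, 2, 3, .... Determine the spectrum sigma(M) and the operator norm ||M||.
sigma(M) = {20 * 5^(-n) : n ≥ 1} ∪ {0}; ||M|| = 4

A bounded diagonal operator on l^2 with diagonal entries d_n has spectrum equal to the closure of {d_n : n ≥ 1}: every d_n is an eigenvalue (with eigenvector e_n), so {d_n} ⊂ sigma(M); the spectrum is closed, so its closure is too; and for lambda not in the closure, (M - lambda I) has bounded inverse (the diagonal entries 1/(d_n - lambda) are bounded). For our sequence d_n = 20 * 5^(-n), n = 1, 2, 3, ...:
  - {d_n} = {20 * 5^(-n) : n ≥ 1}; the only limit point is 0
  - closure = {20 * 5^(-n) : n ≥ 1} ∪ {0}
For the norm: a diagonal operator has ||M|| = sup_n |d_n|. Here d_n = 20 * 5^(-n) is positive and decreasing, so sup_n |d_n| = d_1 = 20/5 = 4. So ||M|| = 4.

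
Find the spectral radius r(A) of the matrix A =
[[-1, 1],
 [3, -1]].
r(A) = (2 + sqrt(12))/2 ≈ 2.7321

The eigenvalues of A are the roots of its characteristic polynomial. With M = A (coefficients from the trace and determinant):
  p(λ) = det(λ I - M) = λ^2 + 2λ - 2.
For λ^2 + 2λ - 2 the discriminant is 12. It is nonnegative but not a perfect square, so the roots are real and irrational: λ = (-2 ± sqrt(12))/2 ≈ 0.7321, -2.7321.
Thus the eigenvalues (to 4 decimals) are 0.7321 (modulus 0.7321); -2.7321 (modulus 2.7321). The spectral radius is the largest modulus: r(A) = (2 + sqrt(12))/2 ≈ 2.7321. (Cross-check: r(A) ≤ ||A||_2 ≈ 3.4142; equality holds whenever A is normal, though it can also hold for some non-normal A.)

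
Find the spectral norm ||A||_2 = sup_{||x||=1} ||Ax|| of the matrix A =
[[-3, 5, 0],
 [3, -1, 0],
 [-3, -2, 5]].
||A||_2 ≈ 6.4752 (= sqrt(largest eigenvalue of A^T A))

||A||_2 = sigma_max(A) = sqrt(lambda_max(A^T A)). Form the symmetric matrix M = A^T A =
[[27, -12, -15],
 [-12, 30, -10],
 [-15, -10, 25]].
Its characteristic polynomial (trace, sum of principal 2x2 minors, determinant of M give the coefficients) is
  p(λ) = det(λ I - M) = λ^3 - 82λ^2 + 1766λ - 3600.
No integer candidate from the rational root theorem (±divisors of 3600) is a root, so the roots are irrational. The cubic discriminant is Δ = 33821360 > 0, so there are three distinct real roots. p(2) = -388 and p(3) = 987 have opposite signs, so a root lies in (2, 3); Newton's method refines it to λ ≈ 2.2714. p(37) = 137 and p(38) = -28 have opposite signs, so a root lies in (37, 38); Newton's method refines it to λ ≈ 37.8005. p(41) = -115 and p(42) = 12 have opposite signs, so a root lies in (41, 42); Newton's method refines it to λ ≈ 41.9281. Check (Vieta): the three roots sum to 82, matching tr M = 82.
So the eigenvalues of A^T A are ≈ 2.2714, 37.8005, 41.9281 (all ≥ 0, as they must be for A^T A). The largest is λ_max ≈ 41.9281, hence ||A||_2 = sqrt(λ_max) ≈ 6.4752.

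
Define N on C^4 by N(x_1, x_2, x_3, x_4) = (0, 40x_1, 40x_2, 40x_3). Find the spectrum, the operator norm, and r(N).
sigma(N) = {0}; ||N|| = 40; r(N) = 0. (N is nilpotent with N^4 = 0.)

On C^4, N is a strictly lower-triangular matrix with 40 on the subdiagonal and zeros elsewhere, so its characteristic polynomial is lambda^4 and every eigenvalue is 0: sigma(N) = {0}. For the operator norm, N e_i = 40e_{i+1} for i = 1, ..., 3 and N e_4 = 0, so the singular values of N are 40 (with multiplicity 3) and 0; hence ||N|| = 40. The spectral radius r(N) = max|lambda| = 0. Note ||N|| > r(N) — characteristic of non-normal nilpotent operators. Indeed N^4 = 0.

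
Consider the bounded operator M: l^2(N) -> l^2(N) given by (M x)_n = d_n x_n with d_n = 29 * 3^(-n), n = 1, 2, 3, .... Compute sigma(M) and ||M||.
sigma(M) = {29 * 3^(-n) : n ≥ 1} ∪ {0}; ||M|| = 29/3

A bounded diagonal operator on l^2 with diagonal entries d_n has spectrum equal to the closure of {d_n : n ≥ 1}: every d_n is an eigenvalue (with eigenvector e_n), so {d_n} ⊂ sigma(M); the spectrum is closed, so its closure is too; and for lambda not in the closure, (M - lambda I) has bounded inverse (the diagonal entries 1/(d_n - lambda) are bounded). For our sequence d_n = 29 * 3^(-n), n = 1, 2, 3, ...:
  - {d_n} = {29 * 3^(-n) : n ≥ 1}; the only limit point is 0
  - closure = {29 * 3^(-n) : n ≥ 1} ∪ {0}
For the norm: a diagonal operator has ||M|| = sup_n |d_n|. Here d_n = 29 * 3^(-n) is positive and decreasing, so sup_n |d_n| = d_1 = 29/3. So ||M|| = 29/3.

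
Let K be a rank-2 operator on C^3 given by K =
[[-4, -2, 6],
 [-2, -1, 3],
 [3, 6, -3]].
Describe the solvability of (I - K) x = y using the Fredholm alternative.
(I - K) is invertible (det(I - K) = -12 ≠ 0), so for every y in C^3 the equation (I - K) x = y has a unique solution.

K has rank 2 and factors as K = U V^T = u1 v1^T + u2 v2^T with u1 = (0, 0, -3), v1 = (-1, -2, 1), u2 = (2, 1, 0), v2 = (-2, -1, 3) (multiplying out reproduces the displayed K). The nonzero eigenvalues of U V^T coincide with those of the 2 x 2 matrix G = V^T U = [[v1·u1, v1·u2], [v2·u1, v2·u2]] = [[-3, -4], [-9, -5]], and by the Sylvester determinant identity det(I_3 - U V^T) = det(I_2 - V^T U) = det([[4, 4], [9, 6]]) = (4)(6) - (4)(9) = -12. (Direct check: I - K =
[[5, 2, -6],
 [2, 2, -3],
 [-3, -6, 4]]
has determinant -12.) The finite-dimensional Fredholm alternative says: either (I - K) is invertible, or ker(I - K) ≠ {0} and then range(I - K) = ker((I - K)^*)^⊥, with dim ker(I - K) = dim ker((I - K)^*). Since det(I - K) ≠ 0, 1 is not an eigenvalue of K and ker(I - K) = {0}, so we are in the first case: for every y there is a unique x = (I - K)^(-1) y. (Explicitly, by the Woodbury identity, (I - U V^T)^(-1) = I + U (I_2 - G)^(-1) V^T.)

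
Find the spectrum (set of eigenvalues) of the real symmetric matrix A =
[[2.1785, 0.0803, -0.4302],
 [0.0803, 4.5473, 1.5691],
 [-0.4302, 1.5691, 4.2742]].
sigma(A) ≈ {2, 3, 6}

A is real symmetric, so its spectrum consists of real eigenvalues. Expanding the characteristic polynomial of the displayed matrix gives
  det(λ I - A) = p(λ) = λ^3 + (-11)λ^2 + (36)λ + (-36).
Solving p(λ) = 0 yields eigenvalues ≈ 2, 3, 6. (A is shown rounded to 4 decimals, so these recover the underlying integer eigenvalues to within that precision.)
Verification: the trace of A = 11 equals the sum of eigenvalues 11, and det(A) ≈ 36.0003 matches the eigenvalue product 36.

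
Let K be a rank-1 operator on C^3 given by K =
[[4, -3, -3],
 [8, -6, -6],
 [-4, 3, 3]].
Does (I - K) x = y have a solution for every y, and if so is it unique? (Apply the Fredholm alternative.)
(I - K) is singular (det(I - K) = 0, i.e. 1 ∈ sigma(K)). (I - K) x = y is solvable iff y ⊥ ker((I - K)^*) = span{(4, -3, -3)}, i.e. iff 4y_1 - 3y_2 - 3y_3 = 0. When solvable, the solutions are x = y + c·(1, 2, -1), c arbitrary (ker(I - K) = span{(1, 2, -1)}, dimension 1).

K has rank 1, so it is an outer product K = u v^T: every row of K is a multiple of one row vector. Reading off the entries, u = (1, 2, -1) and v = (4, -3, -3) (row i of K equals u_i·v^T). A rank-one matrix u v^T satisfies K u = u (v·u) and kills the (2)-dimensional subspace v^⊥, so its characteristic polynomial is lambda^2 (lambda - v·u) with v·u = tr K = 1. Hence the eigenvalues of I - K are 1 (multiplicity 2) and 1 - (1) = 0, so det(I - K) = 0. (Direct check: I - K =
[[-3, 3, 3],
 [-8, 7, 6],
 [4, -3, -2]]
has determinant 0.) So 1 is an eigenvalue of K and (I - K) is not invertible. The finite-dimensional Fredholm alternative says: either (I - K) is invertible, or ker(I - K) ≠ {0} and then range(I - K) = ker((I - K)^*)^⊥, with dim ker(I - K) = dim ker((I - K)^*). We are in the second case, so we need both kernels. Kernel of I - K: (I - K) u = u - u (v·u) = u - u = 0, so ker(I - K) = span{u} = span{(1, 2, -1)} (it is exactly 1-dimensional because rank(I - K) = 2). Kernel of the adjoint: K is real, so (I - K)^* = I - K^T = I - v u^T, and (I - v u^T) v = v - v (u·v) = 0; hence ker((I - K)^*) = span{v} = span{(4, -3, -3)}. Therefore (I - K) x = y is solvable iff <y, v> = 0, i.e. iff 4y_1 - 3y_2 - 3y_3 = 0. When this holds, K y = u (v·y) = 0, so (I - K) y = y and x = y is a particular solution; the full solution set is the line x = y + c·u = y + c·(1, 2, -1), c ∈ C.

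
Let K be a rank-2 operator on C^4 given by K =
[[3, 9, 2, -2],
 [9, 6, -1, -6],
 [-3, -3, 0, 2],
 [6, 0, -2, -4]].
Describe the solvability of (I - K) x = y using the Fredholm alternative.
(I - K) is invertible (det(I - K) = -84 ≠ 0), so for every y in C^4 the equation (I - K) x = y has a unique solution.

K has rank 2 and factors as K = U V^T = u1 v1^T + u2 v2^T with u1 = (1, 3, -1, 2), v1 = (3, 3, 0, -2), u2 = (-2, 1, 0, 2), v2 = (0, -3, -1, 0) (multiplying out reproduces the displayed K). The nonzero eigenvalues of U V^T coincide with those of the 2 x 2 matrix G = V^T U = [[v1·u1, v1·u2], [v2·u1, v2·u2]] = [[8, -7], [-8, -3]], and by the Sylvester determinant identity det(I_4 - U V^T) = det(I_2 - V^T U) = det([[-7, 7], [8, 4]]) = (-7)(4) - (7)(8) = -84. (Direct check: I - K =
[[-2, -9, -2, 2],
 [-9, -5, 1, 6],
 [3, 3, 1, -2],
 [-6, 0, 2, 5]]
has determinant -84.) The finite-dimensional Fredholm alternative says: either (I - K) is invertible, or ker(I - K) ≠ {0} and then range(I - K) = ker((I - K)^*)^⊥, with dim ker(I - K) = dim ker((I - K)^*). Since det(I - K) ≠ 0, 1 is not an eigenvalue of K and ker(I - K) = {0}, so we are in the first case: for every y there is a unique x = (I - K)^(-1) y. (Explicitly, by the Woodbury identity, (I - U V^T)^(-1) = I + U (I_2 - G)^(-1) V^T.)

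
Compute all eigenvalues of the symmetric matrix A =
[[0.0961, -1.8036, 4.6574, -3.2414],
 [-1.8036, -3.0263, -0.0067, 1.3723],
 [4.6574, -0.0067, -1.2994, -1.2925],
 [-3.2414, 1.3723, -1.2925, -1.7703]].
sigma(A) ≈ {-6, -4, -2, 6}

A is real symmetric, so its spectrum consists of real eigenvalues. Expanding the characteristic polynomial of the displayed matrix gives
  det(λ I - A) = p(λ) = λ^4 + (6)λ^3 + (-28)λ^2 + (-215.999)λ + (-287.997).
Solving p(λ) = 0 yields eigenvalues ≈ -6, -4, -2, 6. (A is shown rounded to 4 decimals, so these recover the underlying integer eigenvalues to within that precision.)
Verification: the trace of A = -6 equals the sum of eigenvalues -6, and det(A) ≈ -287.9970 matches the eigenvalue product -288.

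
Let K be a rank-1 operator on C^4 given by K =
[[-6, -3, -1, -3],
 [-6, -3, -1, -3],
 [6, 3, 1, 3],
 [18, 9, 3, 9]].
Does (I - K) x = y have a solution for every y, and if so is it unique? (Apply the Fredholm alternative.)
(I - K) is singular (det(I - K) = 0, i.e. 1 ∈ sigma(K)). (I - K) x = y is solvable iff y ⊥ ker((I - K)^*) = span{(-6, -3, -1, -3)}, i.e. iff -6y_1 - 3y_2 - y_3 - 3y_4 = 0. When solvable, the solutions are x = y + c·(1, 1, -1, -3), c arbitrary (ker(I - K) = span{(1, 1, -1, -3)}, dimension 1).

K has rank 1, so it is an outer product K = u v^T: every row of K is a multiple of one row vector. Reading off the entries, u = (1, 1, -1, -3) and v = (-6, -3, -1, -3) (row i of K equals u_i·v^T). A rank-one matrix u v^T satisfies K u = u (v·u) and kills the (3)-dimensional subspace v^⊥, so its characteristic polynomial is lambda^3 (lambda - v·u) with v·u = tr K = 1. Hence the eigenvalues of I - K are 1 (multiplicity 3) and 1 - (1) = 0, so det(I - K) = 0. (Direct check: I - K =
[[7, 3, 1, 3],
 [6, 4, 1, 3],
 [-6, -3, 0, -3],
 [-18, -9, -3, -8]]
has determinant 0.) So 1 is an eigenvalue of K and (I - K) is not invertible. The finite-dimensional Fredholm alternative says: either (I - K) is invertible, or ker(I - K) ≠ {0} and then range(I - K) = ker((I - K)^*)^⊥, with dim ker(I - K) = dim ker((I - K)^*). We are in the second case, so we need both kernels. Kernel of I - K: (I - K) u = u - u (v·u) = u - u = 0, so ker(I - K) = span{u} = span{(1, 1, -1, -3)} (it is exactly 1-dimensional because rank(I - K) = 3). Kernel of the adjoint: K is real, so (I - K)^* = I - K^T = I - v u^T, and (I - v u^T) v = v - v (u·v) = 0; hence ker((I - K)^*) = span{v} = span{(-6, -3, -1, -3)}. Therefore (I - K) x = y is solvable iff <y, v> = 0, i.e. iff -6y_1 - 3y_2 - y_3 - 3y_4 = 0. When this holds, K y = u (v·y) = 0, so (I - K) y = y and x = y is a particular solution; the full solution set is the line x = y + c·u = y + c·(1, 1, -1, -3), c ∈ C.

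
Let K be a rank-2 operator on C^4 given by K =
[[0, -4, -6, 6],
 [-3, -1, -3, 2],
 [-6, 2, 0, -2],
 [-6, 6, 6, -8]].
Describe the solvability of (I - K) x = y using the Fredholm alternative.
(I - K) is invertible (det(I - K) = 12 ≠ 0), so for every y in C^4 the equation (I - K) x = y has a unique solution.

K has rank 2 and factors as K = U V^T = u1 v1^T + u2 v2^T with u1 = (-2, -1, 0, 2), v1 = (0, 2, 3, -3), u2 = (0, 1, 2, 2), v2 = (-3, 1, 0, -1) (multiplying out reproduces the displayed K). The nonzero eigenvalues of U V^T coincide with those of the 2 x 2 matrix G = V^T U = [[v1·u1, v1·u2], [v2·u1, v2·u2]] = [[-8, 2], [3, -1]], and by the Sylvester determinant identity det(I_4 - U V^T) = det(I_2 - V^T U) = det([[9, -2], [-3, 2]]) = (9)(2) - (-2)(-3) = 12. (Direct check: I - K =
[[1, 4, 6, -6],
 [3, 2, 3, -2],
 [6, -2, 1, 2],
 [6, -6, -6, 9]]
has determinant 12.) The finite-dimensional Fredholm alternative says: either (I - K) is invertible, or ker(I - K) ≠ {0} and then range(I - K) = ker((I - K)^*)^⊥, with dim ker(I - K) = dim ker((I - K)^*). Since det(I - K) ≠ 0, 1 is not an eigenvalue of K and ker(I - K) = {0}, so we are in the first case: for every y there is a unique x = (I - K)^(-1) y. (Explicitly, by the Woodbury identity, (I - U V^T)^(-1) = I + U (I_2 - G)^(-1) V^T.)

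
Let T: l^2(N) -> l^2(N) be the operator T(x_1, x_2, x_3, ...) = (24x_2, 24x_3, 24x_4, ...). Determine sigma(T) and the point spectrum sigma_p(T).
sigma(T) = closed disk {z in C : |z| ≤ 24}; sigma_p(T) = open disk {z in C : |z| < 24}

Note T = 24·V where V is the unit left shift (V x)_k = x_{k+1}; so sigma(T) = 24·sigma(V) and ||T|| = 24||V||. ||T x||^2 = 576sum_{k≥2} |x_k|^2 ≤ 576||x||^2, with equality on {x : x_1 = 0}, so ||T|| = 24. For any lambda with |lambda| < 24, set r = lambda/24 (|r| < 1); the vector x = (1, r, r^2, ...) is in l^2 and satisfies T x = 24(r, r^2, ...) = lambda x, so lambda is an eigenvalue. On the boundary |lambda| = 24 the geometric series diverges, so no l^2 eigenvector exists, but these lambda lie in the approximate point spectrum. Hence sigma(T) is the closed disk of radius 24 and sigma_p(T) is the open disk.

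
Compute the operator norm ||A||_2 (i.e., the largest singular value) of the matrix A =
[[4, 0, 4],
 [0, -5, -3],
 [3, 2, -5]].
||A||_2 ≈ 7.1653 (= sqrt(largest eigenvalue of A^T A))

||A||_2 = sigma_max(A) = sqrt(lambda_max(A^T A)). Form the symmetric matrix M = A^T A =
[[25, 6, 1],
 [6, 29, 5],
 [1, 5, 50]].
Its characteristic polynomial (trace, sum of principal 2x2 minors, determinant of M give the coefficients) is
  p(λ) = det(λ I - M) = λ^3 - 104λ^2 + 3363λ - 33856.
No integer candidate from the rational root theorem (±divisors of 33856) is a root, so the roots are irrational. The cubic discriminant is Δ = 47357524 > 0, so there are three distinct real roots. p(20) = -196 and p(21) = 164 have opposite signs, so a root lies in (20, 21); Newton's method refines it to λ ≈ 20.515. p(32) = 32 and p(33) = -196 have opposite signs, so a root lies in (32, 33); Newton's method refines it to λ ≈ 32.1441. p(51) = -196 and p(52) = 412 have opposite signs, so a root lies in (51, 52); Newton's method refines it to λ ≈ 51.341. Check (Vieta): the three roots sum to 104, matching tr M = 104.
So the eigenvalues of A^T A are ≈ 20.515, 32.1441, 51.341 (all ≥ 0, as they must be for A^T A). The largest is λ_max ≈ 51.341, hence ||A||_2 = sqrt(λ_max) ≈ 7.1653.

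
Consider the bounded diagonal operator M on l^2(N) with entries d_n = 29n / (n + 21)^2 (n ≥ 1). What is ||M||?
||M|| = 29/84 (attained at n = 21)

For M diagonal, ||M|| = sup_n |d_n|. Treat f(x) = 29x / (x + 21)^2 for real x > 0. By the quotient rule, f'(x) = 29(21 - x)/(x + 21)^3, which is positive for x < 21 and negative for x > 21. So f has a unique maximum at x = 21, and since 21 is a positive integer, the supremum over n ≥ 1 is attained at n = 21: d_21 = 29·21/(21 + 21)^2 = 29·21/1764 = 29/84. Hence ||M|| = 29/84.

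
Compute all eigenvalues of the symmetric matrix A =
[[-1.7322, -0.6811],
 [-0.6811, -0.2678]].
sigma(A) ≈ {-2, 0}

A is real symmetric, so its spectrum consists of real eigenvalues. Expanding the characteristic polynomial of the displayed matrix gives
  det(λ I - A) = p(λ) = λ^2 + (2)λ + (0).
Solving p(λ) = 0 yields eigenvalues ≈ -2, 0. (A is shown rounded to 4 decimals, so these recover the underlying integer eigenvalues to within that precision.)
Verification: the trace of A = -2 equals the sum of eigenvalues -2, and det(A) ≈ -0.0000 matches the eigenvalue product 0.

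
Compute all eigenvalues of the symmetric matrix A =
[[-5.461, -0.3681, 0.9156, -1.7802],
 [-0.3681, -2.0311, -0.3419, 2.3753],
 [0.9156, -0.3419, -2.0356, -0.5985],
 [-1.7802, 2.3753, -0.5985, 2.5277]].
sigma(A) ≈ {-6, -3, -2, 4}

A is real symmetric, so its spectrum consists of real eigenvalues. Expanding the characteristic polynomial of the displayed matrix gives
  det(λ I - A) = p(λ) = λ^4 + (7)λ^3 + (-8)λ^2 + (-108.0023)λ + (-144.003).
Solving p(λ) = 0 yields eigenvalues ≈ -6, -3, -2, 4. (A is shown rounded to 4 decimals, so these recover the underlying integer eigenvalues to within that precision.)
Verification: the trace of A = -7 equals the sum of eigenvalues -7, and det(A) ≈ -144.0030 matches the eigenvalue product -144.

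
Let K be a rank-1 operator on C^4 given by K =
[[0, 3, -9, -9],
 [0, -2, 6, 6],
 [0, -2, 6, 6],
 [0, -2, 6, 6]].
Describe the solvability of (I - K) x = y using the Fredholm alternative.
(I - K) is invertible (det(I - K) = -9 ≠ 0), so for every y in C^4 the equation (I - K) x = y has a unique solution.

K has rank 1, so it is an outer product K = u v^T: every row of K is a multiple of one row vector. Reading off the entries, u = (3, -2, -2, -2) and v = (0, 1, -3, -3) (row i of K equals u_i·v^T). A rank-one matrix u v^T satisfies K u = u (v·u) and kills the (3)-dimensional subspace v^⊥, so its characteristic polynomial is lambda^3 (lambda - v·u) with v·u = tr K = 10. Hence the eigenvalues of I - K are 1 (multiplicity 3) and 1 - (10) = -9, so det(I - K) = -9. (Direct check: I - K =
[[1, -3, 9, 9],
 [0, 3, -6, -6],
 [0, 2, -5, -6],
 [0, 2, -6, -5]]
has determinant -9.) The finite-dimensional Fredholm alternative says: either (I - K) is invertible, or ker(I - K) ≠ {0} and then range(I - K) = ker((I - K)^*)^⊥, with dim ker(I - K) = dim ker((I - K)^*). Since det(I - K) ≠ 0, 1 is not an eigenvalue of K and ker(I - K) = {0}, so we are in the first case: for every y there is a unique x = (I - K)^(-1) y. Explicitly, by the Sherman–Morrison formula, (I - u v^T)^(-1) = I + u v^T/(1 - v·u), i.e. (I - K)^(-1) = I + K/(-9).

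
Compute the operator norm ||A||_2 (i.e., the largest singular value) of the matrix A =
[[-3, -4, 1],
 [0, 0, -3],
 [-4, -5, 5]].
||A||_2 ≈ 9.5193 (= sqrt(largest eigenvalue of A^T A))

||A||_2 = sigma_max(A) = sqrt(lambda_max(A^T A)). Form the symmetric matrix M = A^T A =
[[25, 32, -23],
 [32, 41, -29],
 [-23, -29, 35]].
Its characteristic polynomial (trace, sum of principal 2x2 minors, determinant of M give the coefficients) is
  p(λ) = det(λ I - M) = λ^3 - 101λ^2 + 941λ - 9.
No integer candidate from the rational root theorem (±divisors of 9) is a root, so the roots are irrational. The cubic discriminant is Δ = 5678144816 > 0, so there are three distinct real roots. p(0) = -9 and p(1) = 832 have opposite signs, so a root lies in (0, 1); Newton's method refines it to λ ≈ 0.0096. p(10) = 301 and p(11) = -548 have opposite signs, so a root lies in (10, 11); Newton's method refines it to λ ≈ 10.3737. p(90) = -4419 and p(91) = 2812 have opposite signs, so a root lies in (90, 91); Newton's method refines it to λ ≈ 90.6167. Check (Vieta): the three roots sum to 101, matching tr M = 101.
So the eigenvalues of A^T A are ≈ 0.0096, 10.3737, 90.6167 (all ≥ 0, as they must be for A^T A). The largest is λ_max ≈ 90.6167, hence ||A||_2 = sqrt(λ_max) ≈ 9.5193.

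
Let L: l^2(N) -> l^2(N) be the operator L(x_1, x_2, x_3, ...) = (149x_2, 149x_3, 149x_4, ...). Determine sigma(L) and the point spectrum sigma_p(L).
sigma(L) = closed disk {z in C : |z| ≤ 149}; sigma_p(L) = open disk {z in C : |z| < 149}

Note L = 149·V where V is the unit left shift (V x)_k = x_{k+1}; so sigma(L) = 149·sigma(V) and ||L|| = 149||V||. ||L x||^2 = 22201sum_{k≥2} |x_k|^2 ≤ 22201||x||^2, with equality on {x : x_1 = 0}, so ||L|| = 149. For any lambda with |lambda| < 149, set r = lambda/149 (|r| < 1); the vector x = (1, r, r^2, ...) is in l^2 and satisfies L x = 149(r, r^2, ...) = lambda x, so lambda is an eigenvalue. On the boundary |lambda| = 149 the geometric series diverges, so no l^2 eigenvector exists, but these lambda lie in the approximate point spectrum. Hence sigma(L) is the closed disk of radius 149 and sigma_p(L) is the open disk.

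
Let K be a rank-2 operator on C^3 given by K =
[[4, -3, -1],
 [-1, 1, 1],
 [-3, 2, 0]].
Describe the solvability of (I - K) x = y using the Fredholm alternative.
(I - K) is invertible (det(I - K) = -8 ≠ 0), so for every y in C^3 the equation (I - K) x = y has a unique solution.

K has rank 2 and factors as K = U V^T = u1 v1^T + u2 v2^T with u1 = (3, -1, -2), v1 = (2, -1, 1), u2 = (-2, 1, 1), v2 = (1, 0, 2) (multiplying out reproduces the displayed K). The nonzero eigenvalues of U V^T coincide with those of the 2 x 2 matrix G = V^T U = [[v1·u1, v1·u2], [v2·u1, v2·u2]] = [[5, -4], [-1, 0]], and by the Sylvester determinant identity det(I_3 - U V^T) = det(I_2 - V^T U) = det([[-4, 4], [1, 1]]) = (-4)(1) - (4)(1) = -8. (Direct check: I - K =
[[-3, 3, 1],
 [1, 0, -1],
 [3, -2, 1]]
has determinant -8.) The finite-dimensional Fredholm alternative says: either (I - K) is invertible, or ker(I - K) ≠ {0} and then range(I - K) = ker((I - K)^*)^⊥, with dim ker(I - K) = dim ker((I - K)^*). Since det(I - K) ≠ 0, 1 is not an eigenvalue of K and ker(I - K) = {0}, so we are in the first case: for every y there is a unique x = (I - K)^(-1) y. (Explicitly, by the Woodbury identity, (I - U V^T)^(-1) = I + U (I_2 - G)^(-1) V^T.)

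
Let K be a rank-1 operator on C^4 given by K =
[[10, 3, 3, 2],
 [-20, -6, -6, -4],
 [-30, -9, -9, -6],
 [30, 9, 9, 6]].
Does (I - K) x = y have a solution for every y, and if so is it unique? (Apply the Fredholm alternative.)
(I - K) is singular (det(I - K) = 0, i.e. 1 ∈ sigma(K)). (I - K) x = y is solvable iff y ⊥ ker((I - K)^*) = span{(10, 3, 3, 2)}, i.e. iff 10y_1 + 3y_2 + 3y_3 + 2y_4 = 0. When solvable, the solutions are x = y + c·(1, -2, -3, 3), c arbitrary (ker(I - K) = span{(1, -2, -3, 3)}, dimension 1).

K has rank 1, so it is an outer product K = u v^T: every row of K is a multiple of one row vector. Reading off the entries, u = (1, -2, -3, 3) and v = (10, 3, 3, 2) (row i of K equals u_i·v^T). A rank-one matrix u v^T satisfies K u = u (v·u) and kills the (3)-dimensional subspace v^⊥, so its characteristic polynomial is lambda^3 (lambda - v·u) with v·u = tr K = 1. Hence the eigenvalues of I - K are 1 (multiplicity 3) and 1 - (1) = 0, so det(I - K) = 0. (Direct check: I - K =
[[-9, -3, -3, -2],
 [20, 7, 6, 4],
 [30, 9, 10, 6],
 [-30, -9, -9, -5]]
has determinant 0.) So 1 is an eigenvalue of K and (I - K) is not invertible. The finite-dimensional Fredholm alternative says: either (I - K) is invertible, or ker(I - K) ≠ {0} and then range(I - K) = ker((I - K)^*)^⊥, with dim ker(I - K) = dim ker((I - K)^*). We are in the second case, so we need both kernels. Kernel of I - K: (I - K) u = u - u (v·u) = u - u = 0, so ker(I - K) = span{u} = span{(1, -2, -3, 3)} (it is exactly 1-dimensional because rank(I - K) = 3). Kernel of the adjoint: K is real, so (I - K)^* = I - K^T = I - v u^T, and (I - v u^T) v = v - v (u·v) = 0; hence ker((I - K)^*) = span{v} = span{(10, 3, 3, 2)}. Therefore (I - K) x = y is solvable iff <y, v> = 0, i.e. iff 10y_1 + 3y_2 + 3y_3 + 2y_4 = 0. When this holds, K y = u (v·y) = 0, so (I - K) y = y and x = y is a particular solution; the full solution set is the line x = y + c·u = y + c·(1, -2, -3, 3), c ∈ C.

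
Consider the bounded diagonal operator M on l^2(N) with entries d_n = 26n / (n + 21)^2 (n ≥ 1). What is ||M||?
||M|| = 13/42 (attained at n = 21)

For M diagonal, ||M|| = sup_n |d_n|. Treat f(x) = 26x / (x + 21)^2 for real x > 0. By the quotient rule, f'(x) = 26(21 - x)/(x + 21)^3, which is positive for x < 21 and negative for x > 21. So f has a unique maximum at x = 21, and since 21 is a positive integer, the supremum over n ≥ 1 is attained at n = 21: d_21 = 26·21/(21 + 21)^2 = 26·21/1764 = 13/42. Hence ||M|| = 13/42.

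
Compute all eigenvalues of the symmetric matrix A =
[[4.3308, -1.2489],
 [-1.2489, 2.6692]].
sigma(A) ≈ {2, 5}

A is real symmetric, so its spectrum consists of real eigenvalues. Expanding the characteristic polynomial of the displayed matrix gives
  det(λ I - A) = p(λ) = λ^2 + (-7)λ + (10).
Solving p(λ) = 0 yields eigenvalues ≈ 2, 5. (A is shown rounded to 4 decimals, so these recover the underlying integer eigenvalues to within that precision.)
Verification: the trace of A = 7 equals the sum of eigenvalues 7, and det(A) ≈ 10.0000 matches the eigenvalue product 10.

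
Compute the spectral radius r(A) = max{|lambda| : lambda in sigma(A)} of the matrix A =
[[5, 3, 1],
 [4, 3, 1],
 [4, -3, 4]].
r(A) ≈ 7.9703

The eigenvalues of A are the roots of its characteristic polynomial. With M = A (coefficients from the trace, the sum of principal 2x2 minors, and det A):
  p(λ) = det(λ I - M) = λ^3 - 12λ^2 + 34λ - 15.
No integer candidate from the rational root theorem (±divisors of 15) is a root, so the roots are irrational. The cubic discriminant is Δ = 9653 > 0, so there are three distinct real roots. p(0) = -15 and p(1) = 8 have opposite signs, so a root lies in (0, 1); Newton's method refines it to λ ≈ 0.5392. p(3) = 6 and p(4) = -7 have opposite signs, so a root lies in (3, 4); Newton's method refines it to λ ≈ 3.4906. p(7) = -22 and p(8) = 1 have opposite signs, so a root lies in (7, 8); Newton's method refines it to λ ≈ 7.9703. Check (Vieta): the three roots sum to 12, matching tr M = 12.
Thus the eigenvalues (to 4 decimals) are 0.5392 (modulus 0.5392); 3.4906 (modulus 3.4906); 7.9703 (modulus 7.9703). The spectral radius is the largest modulus: r(A) ≈ 7.9703. (Cross-check: r(A) ≤ ||A||_2 ≈ 8.4827; equality holds whenever A is normal, though it can also hold for some non-normal A.)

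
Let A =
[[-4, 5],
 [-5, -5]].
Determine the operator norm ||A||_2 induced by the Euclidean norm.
||A||_2 = sqrt((91 + sqrt(181))/2) ≈ 7.2268 (= sqrt(largest eigenvalue of A^T A))

||A||_2 = sigma_max(A) = sqrt(lambda_max(A^T A)). Form the symmetric matrix M = A^T A =
[[41, 5],
 [5, 50]].
Its characteristic polynomial (trace, determinant of M give the coefficients) is
  p(λ) = det(λ I - M) = λ^2 - 91λ + 2025.
For λ^2 - 91λ + 2025 the discriminant is 181. It is nonnegative but not a perfect square, so the roots are real and irrational: λ = (91 ± sqrt(181))/2 ≈ 52.2268, 38.7732.
So the eigenvalues of A^T A are ≈ 38.7732, 52.2268 (all ≥ 0, as they must be for A^T A). The largest is λ_max = (91 + sqrt(181))/2 ≈ 52.2268, hence ||A||_2 = sqrt(λ_max) = sqrt((91 + sqrt(181))/2) ≈ 7.2268.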